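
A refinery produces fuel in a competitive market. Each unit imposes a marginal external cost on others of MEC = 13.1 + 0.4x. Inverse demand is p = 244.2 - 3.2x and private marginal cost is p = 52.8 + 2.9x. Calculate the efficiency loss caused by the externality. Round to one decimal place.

Market equilibrium (private): 52.8 + 2.9x = 244.2 - 3.2x → x_m = 31.3770.
Social marginal cost = private MC + MEC = 65.9 + 3.3x.
Set SMC = demand: 65.9 + 3.3x = 244.2 - 3.2x → x* = 27.4308.
The welfare-loss triangle has base |x_m − x*| and height MEC(x_m) (the vertical gap between SMC and demand is zero at x* and MEC at x_m).
DWL = ½ × 3.9462 × 25.6508 = 50.6116.

DWL = 50.6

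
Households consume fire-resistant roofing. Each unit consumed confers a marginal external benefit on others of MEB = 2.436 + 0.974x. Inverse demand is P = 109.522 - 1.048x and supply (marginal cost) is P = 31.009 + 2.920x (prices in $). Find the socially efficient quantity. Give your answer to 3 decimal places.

Social marginal benefit = demand + MEB = 111.958 - 0.074x.
Set SMB = MC: 111.958 - 0.074x = 31.009 + 2.920x → x* = 27.0371.

x* = 27.037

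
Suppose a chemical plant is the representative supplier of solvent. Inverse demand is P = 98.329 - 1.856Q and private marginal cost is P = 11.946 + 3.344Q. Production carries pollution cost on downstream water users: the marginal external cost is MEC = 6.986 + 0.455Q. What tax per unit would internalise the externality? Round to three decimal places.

Social marginal cost = private MC + MEC = 18.932 + 3.799Q.
Set SMC = demand: 18.932 + 3.799Q = 98.329 - 1.856Q → Q* = 14.0401.
The Pigouvian tax equals MEC at Q*: 6.986 + 0.455×14.0401 = 13.3742.

tax = 13.374 per unit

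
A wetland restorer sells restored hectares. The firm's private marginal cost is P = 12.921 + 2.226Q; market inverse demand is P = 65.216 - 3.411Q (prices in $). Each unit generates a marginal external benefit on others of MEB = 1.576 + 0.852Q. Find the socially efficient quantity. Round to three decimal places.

Social marginal cost = private MC − MEB = 11.345 + 1.374Q.
Set SMC = demand: 11.345 + 1.374Q = 65.216 - 3.411Q → Q* = 11.2583.

Q* = 11.258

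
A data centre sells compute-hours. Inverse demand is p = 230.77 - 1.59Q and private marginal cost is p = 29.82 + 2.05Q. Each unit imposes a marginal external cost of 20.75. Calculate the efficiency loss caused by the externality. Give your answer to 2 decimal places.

Market equilibrium (private): 29.82 + 2.05Q = 230.77 - 1.59Q → Q_m = 55.2060.
Social marginal cost = private MC + MEC = 50.57 + 2.05Q.
Set SMC = demand: 50.57 + 2.05Q = 230.77 - 1.59Q → Q* = 49.5055.
Between Q* and Q_m the wedge SMC − demand runs linearly from 0 to MEC(Q_m), so the loss is a triangle.
DWL = ½ × 5.7005 × 20.7500 = 59.1427.

DWL = 59.14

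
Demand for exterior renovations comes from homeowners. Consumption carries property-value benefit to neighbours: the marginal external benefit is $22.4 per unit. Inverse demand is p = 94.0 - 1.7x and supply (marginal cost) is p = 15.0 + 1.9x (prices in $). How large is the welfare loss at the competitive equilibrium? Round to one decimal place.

DWL = $69.7

Market equilibrium (private): 15.0 + 1.9x = 94.0 - 1.7x → x_m = 21.9444.
Social marginal benefit = demand + MEB = 116.4 - 1.7x.
Set SMB = MC: 116.4 - 1.7x = 15.0 + 1.9x → x* = 28.1667.
The welfare-loss triangle has base |x_m − x*| and height MEB(x_m) (the vertical gap between SMB and MC is zero at x* and MEB at x_m).
DWL = ½ × 6.2223 × 22.4000 = 69.6898.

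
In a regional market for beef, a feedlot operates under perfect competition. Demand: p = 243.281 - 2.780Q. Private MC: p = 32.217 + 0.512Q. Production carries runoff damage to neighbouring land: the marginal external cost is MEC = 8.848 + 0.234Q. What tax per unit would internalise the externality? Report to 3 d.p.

Social marginal cost = private MC + MEC = 41.065 + 0.746Q.
Set SMC = demand: 41.065 + 0.746Q = 243.281 - 2.780Q → Q* = 57.3500.
The Pigouvian tax equals MEC at Q*: 8.848 + 0.234×57.3500 = 22.2679.

tax = 22.268 per unit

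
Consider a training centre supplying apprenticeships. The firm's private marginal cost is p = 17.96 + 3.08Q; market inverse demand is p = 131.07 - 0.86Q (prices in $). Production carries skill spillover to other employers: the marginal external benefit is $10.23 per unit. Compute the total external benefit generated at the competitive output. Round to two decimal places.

Market equilibrium (private): 17.96 + 3.08Q = 131.07 - 0.86Q → Q_m = 28.7081.
Total external benefit = MEB × Q_m = 10.23 × 28.7081 = 293.6839.

$293.68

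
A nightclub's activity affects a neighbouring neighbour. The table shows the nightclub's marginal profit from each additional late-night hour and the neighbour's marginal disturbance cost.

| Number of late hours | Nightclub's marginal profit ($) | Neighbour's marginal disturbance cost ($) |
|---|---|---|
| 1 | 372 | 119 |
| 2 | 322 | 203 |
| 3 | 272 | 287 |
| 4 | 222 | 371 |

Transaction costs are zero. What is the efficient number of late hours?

2

Bargaining reaches the level where marginal profit last exceeds marginal disturbance cost.
That holds through level 2 (322 ≥ 203) but not at 3 (272 < 287).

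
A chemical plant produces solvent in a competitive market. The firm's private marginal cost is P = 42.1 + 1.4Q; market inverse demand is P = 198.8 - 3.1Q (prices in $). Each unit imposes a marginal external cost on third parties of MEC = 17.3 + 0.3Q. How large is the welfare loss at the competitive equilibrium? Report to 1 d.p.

DWL = $80.2

Market equilibrium (private): 42.1 + 1.4Q = 198.8 - 3.1Q → Q_m = 34.8222.
Social marginal cost = private MC + MEC = 59.4 + 1.7Q.
Set SMC = demand: 59.4 + 1.7Q = 198.8 - 3.1Q → Q* = 29.0417.
Height of the DWL triangle at Q_m is SMC(Q_m) − demand(Q_m) = MEC(Q_m) = 27.7467.
DWL = ½ × 5.7805 × 27.7467 = 80.1949.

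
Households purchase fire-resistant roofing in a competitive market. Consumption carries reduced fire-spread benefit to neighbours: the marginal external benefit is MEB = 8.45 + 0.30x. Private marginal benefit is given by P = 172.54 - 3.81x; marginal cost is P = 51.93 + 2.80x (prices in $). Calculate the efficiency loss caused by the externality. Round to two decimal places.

DWL = $15.36

Market equilibrium (private): 51.93 + 2.80x = 172.54 - 3.81x → x_m = 18.2466.
Social marginal benefit = demand + MEB = 180.99 - 3.51x.
Set SMB = MC: 180.99 - 3.51x = 51.93 + 2.80x → x* = 20.4532.
Height of the DWL triangle at x_m is SMB(x_m) − MC(x_m) = MEB(x_m) = 13.9240.
DWL = ½ × 2.2066 × 13.9240 = 15.3623.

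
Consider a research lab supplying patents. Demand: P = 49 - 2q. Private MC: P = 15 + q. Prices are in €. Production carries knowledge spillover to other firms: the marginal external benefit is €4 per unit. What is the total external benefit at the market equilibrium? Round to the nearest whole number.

Market equilibrium (private): 15 + q = 49 - 2q → q_m = 11.3333.
Total external benefit = MEB × q_m = 4 × 11.3333 = 45.3332.

€45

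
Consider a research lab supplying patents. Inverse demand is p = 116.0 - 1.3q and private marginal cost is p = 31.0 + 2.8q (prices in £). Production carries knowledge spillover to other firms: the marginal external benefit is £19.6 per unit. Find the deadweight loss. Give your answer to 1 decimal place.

DWL = £46.8

Market equilibrium (private): 31.0 + 2.8q = 116.0 - 1.3q → q_m = 20.7317.
Social marginal cost = private MC − MEB = 11.4 + 2.8q.
Set SMC = demand: 11.4 + 2.8q = 116.0 - 1.3q → q* = 25.5122.
Between q* and q_m the wedge demand − SMC runs linearly from 0 to MEB(q_m), so the loss is a triangle.
DWL = ½ × 4.7805 × 19.6000 = 46.8489.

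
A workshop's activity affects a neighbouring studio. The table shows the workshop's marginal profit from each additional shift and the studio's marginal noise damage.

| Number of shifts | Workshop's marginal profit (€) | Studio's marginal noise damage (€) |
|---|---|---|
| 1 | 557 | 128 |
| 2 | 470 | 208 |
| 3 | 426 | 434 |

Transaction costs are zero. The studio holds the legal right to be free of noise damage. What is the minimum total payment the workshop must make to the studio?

Efficient level: marginal profit ≥ marginal noise damage through level 2, so k* = 2.
With the studio holding the right, the workshop must at least compensate total damage at k*: 128 + 208 = 336.

€336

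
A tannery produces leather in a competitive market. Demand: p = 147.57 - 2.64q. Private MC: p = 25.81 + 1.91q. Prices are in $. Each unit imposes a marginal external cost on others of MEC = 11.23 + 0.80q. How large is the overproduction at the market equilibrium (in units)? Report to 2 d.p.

6.10 units

Market equilibrium (private): 25.81 + 1.91q = 147.57 - 2.64q → q_m = 26.7604.
Social marginal cost = private MC + MEC = 37.04 + 2.71q.
Set SMC = demand: 37.04 + 2.71q = 147.57 - 2.64q → q* = 20.6598.
Gap = |26.7604 − 20.6598| = 6.1006.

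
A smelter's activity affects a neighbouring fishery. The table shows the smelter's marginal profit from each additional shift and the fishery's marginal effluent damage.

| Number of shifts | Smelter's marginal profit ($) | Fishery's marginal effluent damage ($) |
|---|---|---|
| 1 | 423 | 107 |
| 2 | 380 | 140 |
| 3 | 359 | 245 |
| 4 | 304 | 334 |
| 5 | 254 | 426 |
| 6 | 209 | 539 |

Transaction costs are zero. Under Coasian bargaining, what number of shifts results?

3

Bargaining reaches the level where marginal profit last exceeds marginal effluent damage.
That holds through level 3 (359 ≥ 245) but not at 4 (304 < 334).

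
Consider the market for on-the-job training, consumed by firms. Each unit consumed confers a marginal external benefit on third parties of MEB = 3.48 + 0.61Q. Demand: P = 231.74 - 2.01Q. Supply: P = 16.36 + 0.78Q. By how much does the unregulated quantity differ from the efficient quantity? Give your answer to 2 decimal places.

23.20 units

Market equilibrium (private): 16.36 + 0.78Q = 231.74 - 2.01Q → Q_m = 77.1971.
Social marginal benefit = demand + MEB = 235.22 - 1.40Q.
Set SMB = MC: 235.22 - 1.40Q = 16.36 + 0.78Q → Q* = 100.3945.
Gap = |77.1971 − 100.3945| = 23.1974.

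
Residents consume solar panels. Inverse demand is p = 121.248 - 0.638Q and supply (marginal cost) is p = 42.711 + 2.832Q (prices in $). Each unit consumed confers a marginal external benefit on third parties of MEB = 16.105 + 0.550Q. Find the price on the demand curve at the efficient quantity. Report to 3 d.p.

Social marginal benefit = demand + MEB = 137.353 - 0.088Q.
Set SMB = MC: 137.353 - 0.088Q = 42.711 + 2.832Q → Q* = 32.4116.
Consumer price on the demand curve at Q*: 121.248 − 0.638×32.4116 = 100.5694.

P = $100.569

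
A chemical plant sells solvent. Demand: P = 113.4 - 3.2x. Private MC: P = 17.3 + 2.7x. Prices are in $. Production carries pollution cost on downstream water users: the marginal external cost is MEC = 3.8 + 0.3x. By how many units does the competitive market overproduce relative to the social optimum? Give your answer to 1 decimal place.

1.4 units

Market equilibrium (private): 17.3 + 2.7x = 113.4 - 3.2x → x_m = 16.2881.
Social marginal cost = private MC + MEC = 21.1 + 3.0x.
Set SMC = demand: 21.1 + 3.0x = 113.4 - 3.2x → x* = 14.8871.
Gap = |16.2881 − 14.8871| = 1.4010.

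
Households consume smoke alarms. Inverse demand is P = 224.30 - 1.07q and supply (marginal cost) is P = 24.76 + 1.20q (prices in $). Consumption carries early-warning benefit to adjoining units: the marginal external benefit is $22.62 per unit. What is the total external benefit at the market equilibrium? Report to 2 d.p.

Market equilibrium (private): 24.76 + 1.20q = 224.30 - 1.07q → q_m = 87.9031.
Total external benefit = MEB × q_m = 22.62 × 87.9031 = 1988.3681.

$1988.37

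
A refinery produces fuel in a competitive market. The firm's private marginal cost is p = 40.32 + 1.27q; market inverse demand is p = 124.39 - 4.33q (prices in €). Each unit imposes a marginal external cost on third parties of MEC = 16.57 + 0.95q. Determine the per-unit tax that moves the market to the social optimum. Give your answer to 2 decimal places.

Social marginal cost = private MC + MEC = 56.89 + 2.22q.
Set SMC = demand: 56.89 + 2.22q = 124.39 - 4.33q → q* = 10.3053.
The Pigouvian tax equals MEC at q*: 16.57 + 0.95×10.3053 = 26.3600.

tax = €26.36 per unit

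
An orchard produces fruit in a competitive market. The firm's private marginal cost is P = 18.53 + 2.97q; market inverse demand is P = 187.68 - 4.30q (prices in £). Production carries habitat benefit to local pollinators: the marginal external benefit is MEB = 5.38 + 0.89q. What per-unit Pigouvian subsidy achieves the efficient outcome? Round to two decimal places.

subsidy = £29.73 per unit

Social marginal cost = private MC − MEB = 13.15 + 2.08q.
Set SMC = demand: 13.15 + 2.08q = 187.68 - 4.30q → q* = 27.3558.
The Pigouvian subsidy equals MEB at q*: 5.38 + 0.89×27.3558 = 29.7267.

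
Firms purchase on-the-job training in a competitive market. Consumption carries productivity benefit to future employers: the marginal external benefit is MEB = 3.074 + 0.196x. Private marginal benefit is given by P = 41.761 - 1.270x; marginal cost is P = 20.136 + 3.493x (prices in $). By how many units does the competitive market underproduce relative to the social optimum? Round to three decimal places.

0.868 units

Market equilibrium (private): 20.136 + 3.493x = 41.761 - 1.270x → x_m = 4.5402.
Social marginal benefit = demand + MEB = 44.835 - 1.074x.
Set SMB = MC: 44.835 - 1.074x = 20.136 + 3.493x → x* = 5.4081.
Gap = |4.5402 − 5.4081| = 0.8679.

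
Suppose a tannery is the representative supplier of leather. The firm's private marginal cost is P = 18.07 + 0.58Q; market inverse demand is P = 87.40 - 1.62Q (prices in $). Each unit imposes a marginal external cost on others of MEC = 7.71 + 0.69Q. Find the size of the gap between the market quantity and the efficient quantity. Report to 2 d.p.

Market equilibrium (private): 18.07 + 0.58Q = 87.40 - 1.62Q → Q_m = 31.5136.
Social marginal cost = private MC + MEC = 25.78 + 1.27Q.
Set SMC = demand: 25.78 + 1.27Q = 87.40 - 1.62Q → Q* = 21.3218.
Gap = |31.5136 − 21.3218| = 10.1918.

10.19 units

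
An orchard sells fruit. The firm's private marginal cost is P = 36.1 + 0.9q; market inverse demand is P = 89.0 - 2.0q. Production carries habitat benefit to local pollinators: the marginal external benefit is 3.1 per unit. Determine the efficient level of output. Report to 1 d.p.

q* = 19.3

Social marginal cost = private MC − MEB = 33.0 + 0.9q.
Set SMC = demand: 33.0 + 0.9q = 89.0 - 2.0q → q* = 19.3103.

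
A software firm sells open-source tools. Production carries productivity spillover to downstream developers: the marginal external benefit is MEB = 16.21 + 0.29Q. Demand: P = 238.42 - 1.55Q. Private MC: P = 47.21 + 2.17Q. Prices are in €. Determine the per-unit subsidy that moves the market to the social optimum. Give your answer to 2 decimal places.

subsidy = €33.75 per unit

Social marginal cost = private MC − MEB = 31.00 + 1.88Q.
Set SMC = demand: 31.00 + 1.88Q = 238.42 - 1.55Q → Q* = 60.4723.
The Pigouvian subsidy equals MEB at Q*: 16.21 + 0.29×60.4723 = 33.7470.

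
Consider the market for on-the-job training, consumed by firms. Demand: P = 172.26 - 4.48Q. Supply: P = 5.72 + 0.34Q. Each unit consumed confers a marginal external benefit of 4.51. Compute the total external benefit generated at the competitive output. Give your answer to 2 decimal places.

Market equilibrium (private): 5.72 + 0.34Q = 172.26 - 4.48Q → Q_m = 34.5519.
Total external benefit = MEB × Q_m = 4.51 × 34.5519 = 155.8291.

155.83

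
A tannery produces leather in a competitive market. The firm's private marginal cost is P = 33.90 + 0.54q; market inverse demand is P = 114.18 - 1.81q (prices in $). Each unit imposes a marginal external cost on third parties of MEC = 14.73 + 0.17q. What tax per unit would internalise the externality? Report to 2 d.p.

Social marginal cost = private MC + MEC = 48.63 + 0.71q.
Set SMC = demand: 48.63 + 0.71q = 114.18 - 1.81q → q* = 26.0119.
The Pigouvian tax equals MEC at q*: 14.73 + 0.17×26.0119 = 19.1520.

tax = $19.15 per unit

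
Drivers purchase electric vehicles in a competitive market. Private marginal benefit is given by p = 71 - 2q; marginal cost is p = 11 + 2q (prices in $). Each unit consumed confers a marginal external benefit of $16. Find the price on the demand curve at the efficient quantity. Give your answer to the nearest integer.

P = $33

Social marginal benefit = demand + MEB = 87 - 2q.
Set SMB = MC: 87 - 2q = 11 + 2q → q* = 19.0000.
Consumer price on the demand curve at q*: 71 − 2×19.0000 = 33.0000.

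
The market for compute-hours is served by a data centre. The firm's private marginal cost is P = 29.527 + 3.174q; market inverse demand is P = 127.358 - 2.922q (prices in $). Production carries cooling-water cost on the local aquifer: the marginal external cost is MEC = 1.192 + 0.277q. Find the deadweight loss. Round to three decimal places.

Market equilibrium (private): 29.527 + 3.174q = 127.358 - 2.922q → q_m = 16.0484.
Social marginal cost = private MC + MEC = 30.719 + 3.451q.
Set SMC = demand: 30.719 + 3.451q = 127.358 - 2.922q → q* = 15.1638.
Height of the DWL triangle at q_m is SMC(q_m) − demand(q_m) = MEC(q_m) = 5.6374.
DWL = ½ × 0.8846 × 5.6374 = 2.4934.

DWL = $2.493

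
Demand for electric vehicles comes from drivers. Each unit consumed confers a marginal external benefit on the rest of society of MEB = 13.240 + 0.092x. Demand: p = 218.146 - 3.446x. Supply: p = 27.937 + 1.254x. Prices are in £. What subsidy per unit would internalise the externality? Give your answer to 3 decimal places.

Social marginal benefit = demand + MEB = 231.386 - 3.354x.
Set SMB = MC: 231.386 - 3.354x = 27.937 + 1.254x → x* = 44.1513.
The Pigouvian subsidy equals MEB at x*: 13.240 + 0.092×44.1513 = 17.3019.

subsidy = £17.302 per unit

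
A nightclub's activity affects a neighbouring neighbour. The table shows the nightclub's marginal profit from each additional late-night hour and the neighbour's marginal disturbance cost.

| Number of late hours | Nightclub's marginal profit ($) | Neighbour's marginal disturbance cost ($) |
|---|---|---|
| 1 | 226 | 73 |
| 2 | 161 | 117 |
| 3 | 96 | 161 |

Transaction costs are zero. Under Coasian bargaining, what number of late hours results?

2

Bargaining reaches the level where marginal profit last exceeds marginal disturbance cost.
That holds through level 2 (161 ≥ 117) but not at 3 (96 < 161).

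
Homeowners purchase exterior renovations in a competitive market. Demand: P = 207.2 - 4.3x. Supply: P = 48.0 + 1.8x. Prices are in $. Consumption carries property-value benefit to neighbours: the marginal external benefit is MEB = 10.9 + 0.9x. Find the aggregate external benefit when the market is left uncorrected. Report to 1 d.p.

Market equilibrium (private): 48.0 + 1.8x = 207.2 - 4.3x → x_m = 26.0984.
Total external benefit = ∫₀^{x_m} (10.9 + 0.9x) dx = 10.9×26.0984 + ½×0.9×26.0984² = 590.9795.

$591.0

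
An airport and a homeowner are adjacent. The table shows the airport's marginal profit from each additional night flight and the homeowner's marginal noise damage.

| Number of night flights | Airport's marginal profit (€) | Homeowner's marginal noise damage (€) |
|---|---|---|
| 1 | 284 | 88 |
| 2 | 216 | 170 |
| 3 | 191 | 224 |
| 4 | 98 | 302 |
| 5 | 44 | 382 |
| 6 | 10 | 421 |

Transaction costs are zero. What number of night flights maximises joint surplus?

2

Bargaining reaches the level where marginal profit last exceeds marginal noise damage.
That holds through level 2 (216 ≥ 170) but not at 3 (191 < 224).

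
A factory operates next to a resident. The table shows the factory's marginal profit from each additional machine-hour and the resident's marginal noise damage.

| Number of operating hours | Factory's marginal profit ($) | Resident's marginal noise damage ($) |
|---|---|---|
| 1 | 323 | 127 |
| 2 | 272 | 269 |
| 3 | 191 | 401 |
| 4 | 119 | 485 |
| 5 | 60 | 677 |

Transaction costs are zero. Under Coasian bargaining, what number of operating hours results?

2

Bargaining reaches the level where marginal profit last exceeds marginal noise damage.
That holds through level 2 (272 ≥ 269) but not at 3 (191 < 401).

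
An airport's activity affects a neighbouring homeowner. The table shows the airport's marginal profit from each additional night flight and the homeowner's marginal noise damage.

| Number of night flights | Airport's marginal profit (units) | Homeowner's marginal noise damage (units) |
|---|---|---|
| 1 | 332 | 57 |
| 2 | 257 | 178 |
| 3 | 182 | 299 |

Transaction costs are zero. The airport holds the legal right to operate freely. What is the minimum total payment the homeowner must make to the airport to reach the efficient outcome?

182

Left alone the airport would choose level 3 (marginal profit stays positive).
Efficient level: k* = 2 (marginal profit ≥ marginal noise damage through 2).
The homeowner must at least cover the airport's forgone profit from cutting 3→2: 182 = 182.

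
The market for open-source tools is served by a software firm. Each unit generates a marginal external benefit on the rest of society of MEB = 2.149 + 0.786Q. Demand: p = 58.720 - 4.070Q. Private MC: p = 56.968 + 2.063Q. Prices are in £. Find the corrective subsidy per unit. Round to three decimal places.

subsidy = £2.722 per unit

Social marginal cost = private MC − MEB = 54.819 + 1.277Q.
Set SMC = demand: 54.819 + 1.277Q = 58.720 - 4.070Q → Q* = 0.7296.
The Pigouvian subsidy equals MEB at Q*: 2.149 + 0.786×0.7296 = 2.7225.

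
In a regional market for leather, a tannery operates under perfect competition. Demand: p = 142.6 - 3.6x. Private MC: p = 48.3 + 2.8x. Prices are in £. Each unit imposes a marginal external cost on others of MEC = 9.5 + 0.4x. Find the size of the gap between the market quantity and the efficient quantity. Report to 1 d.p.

2.3 units

Market equilibrium (private): 48.3 + 2.8x = 142.6 - 3.6x → x_m = 14.7344.
Social marginal cost = private MC + MEC = 57.8 + 3.2x.
Set SMC = demand: 57.8 + 3.2x = 142.6 - 3.6x → x* = 12.4706.
Gap = |14.7344 − 12.4706| = 2.2638.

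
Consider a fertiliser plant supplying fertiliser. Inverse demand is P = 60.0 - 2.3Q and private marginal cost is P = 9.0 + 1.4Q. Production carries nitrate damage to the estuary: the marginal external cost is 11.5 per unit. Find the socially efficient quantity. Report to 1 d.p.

Q* = 10.7

Social marginal cost = private MC + MEC = 20.5 + 1.4Q.
Set SMC = demand: 20.5 + 1.4Q = 60.0 - 2.3Q → Q* = 10.6757.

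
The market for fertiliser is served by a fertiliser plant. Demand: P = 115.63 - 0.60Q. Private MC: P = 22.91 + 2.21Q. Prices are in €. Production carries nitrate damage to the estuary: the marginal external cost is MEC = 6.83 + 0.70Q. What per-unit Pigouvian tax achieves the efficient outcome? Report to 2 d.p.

tax = €23.96 per unit

Social marginal cost = private MC + MEC = 29.74 + 2.91Q.
Set SMC = demand: 29.74 + 2.91Q = 115.63 - 0.60Q → Q* = 24.4701.
The Pigouvian tax equals MEC at Q*: 6.83 + 0.70×24.4701 = 23.9591.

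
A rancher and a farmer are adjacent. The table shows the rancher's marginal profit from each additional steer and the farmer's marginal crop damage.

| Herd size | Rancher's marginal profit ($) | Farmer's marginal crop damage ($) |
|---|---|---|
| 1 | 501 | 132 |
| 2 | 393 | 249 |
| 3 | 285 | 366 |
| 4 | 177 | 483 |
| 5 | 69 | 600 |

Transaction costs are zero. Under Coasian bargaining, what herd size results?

2

Bargaining reaches the level where marginal profit last exceeds marginal crop damage.
That holds through level 2 (393 ≥ 249) but not at 3 (285 < 366).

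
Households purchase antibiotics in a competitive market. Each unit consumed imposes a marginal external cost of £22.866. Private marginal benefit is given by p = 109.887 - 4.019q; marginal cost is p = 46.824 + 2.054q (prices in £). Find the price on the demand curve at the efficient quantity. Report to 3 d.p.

P = £83.285

Social marginal benefit = demand − MEC = 87.021 - 4.019q.
Set SMB = MC: 87.021 - 4.019q = 46.824 + 2.054q → q* = 6.6190.
Consumer price on the demand curve at q*: 109.887 − 4.019×6.6190 = 83.2852.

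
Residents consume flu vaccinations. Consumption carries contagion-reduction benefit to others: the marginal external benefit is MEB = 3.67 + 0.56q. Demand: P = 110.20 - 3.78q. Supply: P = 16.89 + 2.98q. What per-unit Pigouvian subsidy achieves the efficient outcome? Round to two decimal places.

Social marginal benefit = demand + MEB = 113.87 - 3.22q.
Set SMB = MC: 113.87 - 3.22q = 16.89 + 2.98q → q* = 15.6419.
The Pigouvian subsidy equals MEB at q*: 3.67 + 0.56×15.6419 = 12.4295.

subsidy = 12.43 per unit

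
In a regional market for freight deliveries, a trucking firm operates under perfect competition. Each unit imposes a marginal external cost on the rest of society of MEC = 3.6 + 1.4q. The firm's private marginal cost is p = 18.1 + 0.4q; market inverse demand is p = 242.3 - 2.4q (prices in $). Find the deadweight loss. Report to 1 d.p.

DWL = $1593.6

Market equilibrium (private): 18.1 + 0.4q = 242.3 - 2.4q → q_m = 80.0714.
Social marginal cost = private MC + MEC = 21.7 + 1.8q.
Set SMC = demand: 21.7 + 1.8q = 242.3 - 2.4q → q* = 52.5238.
Between q* and q_m the wedge SMC − demand runs linearly from 0 to MEC(q_m), so the loss is a triangle.
DWL = ½ × 27.5476 × 115.7000 = 1593.6287.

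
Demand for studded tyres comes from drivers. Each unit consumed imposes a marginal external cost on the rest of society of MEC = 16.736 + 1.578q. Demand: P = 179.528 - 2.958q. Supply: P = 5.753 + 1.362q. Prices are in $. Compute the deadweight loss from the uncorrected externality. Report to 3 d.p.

Market equilibrium (private): 5.753 + 1.362q = 179.528 - 2.958q → q_m = 40.2257.
Social marginal benefit = demand − MEC = 162.792 - 4.536q.
Set SMB = MC: 162.792 - 4.536q = 5.753 + 1.362q → q* = 26.6258.
The loss is the area between SMB and MC from q* to q_m; with linear curves that's a triangle of height MEC(q_m).
DWL = ½ × 13.5999 × 80.2121 = 545.4383.

DWL = $545.438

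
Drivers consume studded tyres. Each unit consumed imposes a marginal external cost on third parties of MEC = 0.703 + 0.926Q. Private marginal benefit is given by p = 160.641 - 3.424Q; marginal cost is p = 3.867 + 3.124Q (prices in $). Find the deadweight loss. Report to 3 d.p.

Market equilibrium (private): 3.867 + 3.124Q = 160.641 - 3.424Q → Q_m = 23.9423.
Social marginal benefit = demand − MEC = 159.938 - 4.350Q.
Set SMB = MC: 159.938 - 4.350Q = 3.867 + 3.124Q → Q* = 20.8819.
The loss is the area between SMB and MC from Q* to Q_m; with linear curves that's a triangle of height MEC(Q_m).
DWL = ½ × 3.0604 × 22.8735 = 35.0010.

DWL = $35.001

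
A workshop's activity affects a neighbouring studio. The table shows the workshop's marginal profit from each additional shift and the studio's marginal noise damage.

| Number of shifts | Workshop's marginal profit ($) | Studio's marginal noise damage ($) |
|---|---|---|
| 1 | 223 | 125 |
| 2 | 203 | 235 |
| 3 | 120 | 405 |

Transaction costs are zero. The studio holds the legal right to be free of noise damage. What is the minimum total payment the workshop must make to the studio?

$125

Efficient level: marginal profit ≥ marginal noise damage through level 1, so k* = 1.
With the studio holding the right, the workshop must at least compensate total damage at k*: 125 = 125.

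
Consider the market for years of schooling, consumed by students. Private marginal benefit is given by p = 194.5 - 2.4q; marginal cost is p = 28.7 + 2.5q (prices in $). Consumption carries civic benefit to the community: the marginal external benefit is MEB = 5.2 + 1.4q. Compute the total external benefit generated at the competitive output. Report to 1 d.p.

Market equilibrium (private): 28.7 + 2.5q = 194.5 - 2.4q → q_m = 33.8367.
Total external benefit = ∫₀^{q_m} (5.2 + 1.4q) dq = 5.2×33.8367 + ½×1.4×33.8367² = 977.3964.

$977.4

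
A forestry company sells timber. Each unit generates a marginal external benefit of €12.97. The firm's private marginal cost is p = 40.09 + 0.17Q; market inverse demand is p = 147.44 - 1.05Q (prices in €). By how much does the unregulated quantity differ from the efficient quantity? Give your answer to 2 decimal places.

10.63 units

Market equilibrium (private): 40.09 + 0.17Q = 147.44 - 1.05Q → Q_m = 87.9918.
Social marginal cost = private MC − MEB = 27.12 + 0.17Q.
Set SMC = demand: 27.12 + 0.17Q = 147.44 - 1.05Q → Q* = 98.6230.
Gap = |87.9918 − 98.6230| = 10.6312.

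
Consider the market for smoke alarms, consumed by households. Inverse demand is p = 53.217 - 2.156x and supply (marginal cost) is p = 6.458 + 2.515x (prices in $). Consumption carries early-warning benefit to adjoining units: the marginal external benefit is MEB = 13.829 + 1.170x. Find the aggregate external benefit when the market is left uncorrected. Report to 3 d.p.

Market equilibrium (private): 6.458 + 2.515x = 53.217 - 2.156x → x_m = 10.0105.
Total external benefit = ∫₀^{x_m} (13.829 + 1.170x) dx = 13.829×10.0105 + ½×1.170×10.0105² = 197.0581.

$197.058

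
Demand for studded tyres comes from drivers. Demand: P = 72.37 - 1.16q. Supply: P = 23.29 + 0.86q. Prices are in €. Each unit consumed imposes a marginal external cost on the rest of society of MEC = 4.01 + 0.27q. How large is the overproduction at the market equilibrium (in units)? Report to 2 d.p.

Market equilibrium (private): 23.29 + 0.86q = 72.37 - 1.16q → q_m = 24.2970.
Social marginal benefit = demand − MEC = 68.36 - 1.43q.
Set SMB = MC: 68.36 - 1.43q = 23.29 + 0.86q → q* = 19.6812.
Gap = |24.2970 − 19.6812| = 4.6158.

4.62 units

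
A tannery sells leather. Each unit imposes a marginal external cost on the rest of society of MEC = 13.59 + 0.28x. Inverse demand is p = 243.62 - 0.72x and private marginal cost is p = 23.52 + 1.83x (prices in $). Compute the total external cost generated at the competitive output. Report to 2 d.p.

$2216.01

Market equilibrium (private): 23.52 + 1.83x = 243.62 - 0.72x → x_m = 86.3137.
Total external cost = ∫₀^{x_m} (13.59 + 0.28x) dx = 13.59×86.3137 + ½×0.28×86.3137² = 2216.0109.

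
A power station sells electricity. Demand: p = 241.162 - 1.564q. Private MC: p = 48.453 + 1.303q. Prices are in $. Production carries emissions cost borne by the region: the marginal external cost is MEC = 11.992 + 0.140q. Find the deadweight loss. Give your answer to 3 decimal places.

DWL = $76.165

Market equilibrium (private): 48.453 + 1.303q = 241.162 - 1.564q → q_m = 67.2163.
Social marginal cost = private MC + MEC = 60.445 + 1.443q.
Set SMC = demand: 60.445 + 1.443q = 241.162 - 1.564q → q* = 60.0988.
Between q* and q_m the wedge SMC − demand runs linearly from 0 to MEC(q_m), so the loss is a triangle.
DWL = ½ × 7.1175 × 21.4023 = 76.1654.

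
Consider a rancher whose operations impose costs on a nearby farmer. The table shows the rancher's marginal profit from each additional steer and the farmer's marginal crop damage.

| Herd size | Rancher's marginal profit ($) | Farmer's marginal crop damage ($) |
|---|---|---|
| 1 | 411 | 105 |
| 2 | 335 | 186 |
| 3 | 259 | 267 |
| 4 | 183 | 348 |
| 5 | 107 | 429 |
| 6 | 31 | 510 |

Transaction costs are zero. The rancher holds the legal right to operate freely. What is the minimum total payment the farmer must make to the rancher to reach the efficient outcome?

$580

Left alone the rancher would choose level 6 (marginal profit stays positive).
Efficient level: k* = 2 (marginal profit ≥ marginal crop damage through 2).
The farmer must at least cover the rancher's forgone profit from cutting 6→2: 259 + 183 + 107 + 31 = 580.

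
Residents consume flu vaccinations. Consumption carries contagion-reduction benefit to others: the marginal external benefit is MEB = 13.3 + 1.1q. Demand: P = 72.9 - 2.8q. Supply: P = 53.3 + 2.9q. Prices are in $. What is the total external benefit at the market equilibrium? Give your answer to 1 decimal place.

Market equilibrium (private): 53.3 + 2.9q = 72.9 - 2.8q → q_m = 3.4386.
Total external benefit = ∫₀^{q_m} (13.3 + 1.1q) dq = 13.3×3.4386 + ½×1.1×3.4386² = 52.2366.

$52.2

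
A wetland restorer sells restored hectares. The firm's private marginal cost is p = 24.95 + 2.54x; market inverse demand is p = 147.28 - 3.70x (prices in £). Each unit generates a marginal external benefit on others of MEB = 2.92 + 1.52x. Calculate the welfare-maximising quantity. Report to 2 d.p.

x* = 26.54

Social marginal cost = private MC − MEB = 22.03 + 1.02x.
Set SMC = demand: 22.03 + 1.02x = 147.28 - 3.70x → x* = 26.5360.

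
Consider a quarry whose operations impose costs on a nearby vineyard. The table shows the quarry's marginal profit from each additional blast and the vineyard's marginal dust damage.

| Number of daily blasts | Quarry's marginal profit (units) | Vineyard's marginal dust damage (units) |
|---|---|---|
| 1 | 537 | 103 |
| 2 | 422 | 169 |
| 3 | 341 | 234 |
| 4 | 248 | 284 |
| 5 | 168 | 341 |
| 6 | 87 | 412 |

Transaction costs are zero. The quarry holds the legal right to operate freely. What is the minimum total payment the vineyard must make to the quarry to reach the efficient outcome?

Left alone the quarry would choose level 6 (marginal profit stays positive).
Efficient level: k* = 3 (marginal profit ≥ marginal dust damage through 3).
The vineyard must at least cover the quarry's forgone profit from cutting 6→3: 248 + 168 + 87 = 503.

503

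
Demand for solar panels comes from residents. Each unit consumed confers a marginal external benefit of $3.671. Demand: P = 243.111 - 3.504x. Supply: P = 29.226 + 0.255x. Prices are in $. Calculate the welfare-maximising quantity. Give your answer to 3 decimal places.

Social marginal benefit = demand + MEB = 246.782 - 3.504x.
Set SMB = MC: 246.782 - 3.504x = 29.226 + 0.255x → x* = 57.8760.

x* = 57.876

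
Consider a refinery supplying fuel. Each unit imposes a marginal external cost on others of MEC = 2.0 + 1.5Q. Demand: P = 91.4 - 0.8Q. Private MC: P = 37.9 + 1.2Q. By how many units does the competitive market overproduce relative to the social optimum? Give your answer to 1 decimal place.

12.0 units

Market equilibrium (private): 37.9 + 1.2Q = 91.4 - 0.8Q → Q_m = 26.7500.
Social marginal cost = private MC + MEC = 39.9 + 2.7Q.
Set SMC = demand: 39.9 + 2.7Q = 91.4 - 0.8Q → Q* = 14.7143.
Gap = |26.7500 − 14.7143| = 12.0357.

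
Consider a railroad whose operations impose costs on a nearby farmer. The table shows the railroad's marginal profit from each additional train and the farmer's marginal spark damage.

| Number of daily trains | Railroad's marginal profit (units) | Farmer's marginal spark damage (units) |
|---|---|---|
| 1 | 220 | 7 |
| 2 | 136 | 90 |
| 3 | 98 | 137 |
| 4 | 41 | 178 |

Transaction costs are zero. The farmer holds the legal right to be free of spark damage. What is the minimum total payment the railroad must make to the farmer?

Efficient level: marginal profit ≥ marginal spark damage through level 2, so k* = 2.
With the farmer holding the right, the railroad must at least compensate total damage at k*: 7 + 90 = 97.

97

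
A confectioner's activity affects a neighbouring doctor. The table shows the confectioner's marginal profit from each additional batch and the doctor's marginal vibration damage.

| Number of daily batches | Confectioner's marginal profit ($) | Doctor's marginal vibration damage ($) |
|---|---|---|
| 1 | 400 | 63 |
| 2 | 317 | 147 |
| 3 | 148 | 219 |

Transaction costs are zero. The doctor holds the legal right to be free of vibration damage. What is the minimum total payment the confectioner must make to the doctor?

$210

Efficient level: marginal profit ≥ marginal vibration damage through level 2, so k* = 2.
With the doctor holding the right, the confectioner must at least compensate total damage at k*: 63 + 147 = 210.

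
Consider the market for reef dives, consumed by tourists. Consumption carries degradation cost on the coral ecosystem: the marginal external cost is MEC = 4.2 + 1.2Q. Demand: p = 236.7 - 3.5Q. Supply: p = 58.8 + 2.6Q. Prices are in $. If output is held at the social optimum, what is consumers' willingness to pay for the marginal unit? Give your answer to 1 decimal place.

Social marginal benefit = demand − MEC = 232.5 - 4.7Q.
Set SMB = MC: 232.5 - 4.7Q = 58.8 + 2.6Q → Q* = 23.7945.
Consumer price on the demand curve at Q*: 236.7 − 3.5×23.7945 = 153.4193.

P = $153.4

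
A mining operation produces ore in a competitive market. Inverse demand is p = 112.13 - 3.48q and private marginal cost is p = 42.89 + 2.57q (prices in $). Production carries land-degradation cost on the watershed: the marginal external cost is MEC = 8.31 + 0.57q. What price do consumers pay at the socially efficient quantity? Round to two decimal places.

P = $80.10

Social marginal cost = private MC + MEC = 51.20 + 3.14q.
Set SMC = demand: 51.20 + 3.14q = 112.13 - 3.48q → q* = 9.2039.
Consumer price on the demand curve at q*: 112.13 − 3.48×9.2039 = 80.1004.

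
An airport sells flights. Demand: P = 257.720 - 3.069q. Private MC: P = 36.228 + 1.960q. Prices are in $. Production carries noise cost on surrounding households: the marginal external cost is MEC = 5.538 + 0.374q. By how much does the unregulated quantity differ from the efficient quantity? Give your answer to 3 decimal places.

4.074 units

Market equilibrium (private): 36.228 + 1.960q = 257.720 - 3.069q → q_m = 44.0430.
Social marginal cost = private MC + MEC = 41.766 + 2.334q.
Set SMC = demand: 41.766 + 2.334q = 257.720 - 3.069q → q* = 39.9693.
Gap = |44.0430 − 39.9693| = 4.0737.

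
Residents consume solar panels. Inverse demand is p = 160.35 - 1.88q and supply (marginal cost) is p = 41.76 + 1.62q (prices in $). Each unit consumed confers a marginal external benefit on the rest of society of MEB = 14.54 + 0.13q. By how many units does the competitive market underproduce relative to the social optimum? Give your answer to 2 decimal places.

Market equilibrium (private): 41.76 + 1.62q = 160.35 - 1.88q → q_m = 33.8829.
Social marginal benefit = demand + MEB = 174.89 - 1.75q.
Set SMB = MC: 174.89 - 1.75q = 41.76 + 1.62q → q* = 39.5045.
Gap = |33.8829 − 39.5045| = 5.6216.

5.62 units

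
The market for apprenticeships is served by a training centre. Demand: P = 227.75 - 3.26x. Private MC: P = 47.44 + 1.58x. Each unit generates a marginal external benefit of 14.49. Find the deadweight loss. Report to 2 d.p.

Market equilibrium (private): 47.44 + 1.58x = 227.75 - 3.26x → x_m = 37.2541.
Social marginal cost = private MC − MEB = 32.95 + 1.58x.
Set SMC = demand: 32.95 + 1.58x = 227.75 - 3.26x → x* = 40.2479.
Between x* and x_m the wedge demand − SMC runs linearly from 0 to MEB(x_m), so the loss is a triangle.
DWL = ½ × 2.9938 × 14.4900 = 21.6901.

DWL = 21.69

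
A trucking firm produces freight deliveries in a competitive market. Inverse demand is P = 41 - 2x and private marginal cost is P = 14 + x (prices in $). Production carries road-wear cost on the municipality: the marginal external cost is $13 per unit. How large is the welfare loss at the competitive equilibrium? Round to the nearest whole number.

DWL = $28

Market equilibrium (private): 14 + x = 41 - 2x → x_m = 9.0000.
Social marginal cost = private MC + MEC = 27 + x.
Set SMC = demand: 27 + x = 41 - 2x → x* = 4.6667.
The welfare-loss triangle has base |x_m − x*| and height MEC(x_m) (the vertical gap between SMC and demand is zero at x* and MEC at x_m).
DWL = ½ × 4.3333 × 13.0000 = 28.1665.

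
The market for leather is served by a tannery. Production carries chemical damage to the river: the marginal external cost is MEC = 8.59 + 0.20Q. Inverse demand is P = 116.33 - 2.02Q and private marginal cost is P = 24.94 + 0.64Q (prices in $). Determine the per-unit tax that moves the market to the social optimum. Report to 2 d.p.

Social marginal cost = private MC + MEC = 33.53 + 0.84Q.
Set SMC = demand: 33.53 + 0.84Q = 116.33 - 2.02Q → Q* = 28.9510.
The Pigouvian tax equals MEC at Q*: 8.59 + 0.20×28.9510 = 14.3802.

tax = $14.38 per unit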